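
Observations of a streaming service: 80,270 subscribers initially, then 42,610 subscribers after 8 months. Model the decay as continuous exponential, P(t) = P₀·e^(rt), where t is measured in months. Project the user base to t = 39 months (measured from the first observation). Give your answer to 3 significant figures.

r = ln(42610/80270) / 8 ≈ -0.079163 per month
P(39) = 80270 · e^(-0.079163·39) = 80270 · 0.04562 ≈ 3662.05

≈ 3,660 subscribers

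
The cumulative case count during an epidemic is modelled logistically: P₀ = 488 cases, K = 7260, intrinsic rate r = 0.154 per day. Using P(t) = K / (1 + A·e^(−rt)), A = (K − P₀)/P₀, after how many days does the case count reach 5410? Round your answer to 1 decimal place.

t ≈ 24.0 days

A = (7260 − 488)/488 = 13.87705
5410 = 7260/(1 + 13.87705·e^(−0.154t)) → 1 + 13.87705·e^(−0.154t) = 1.34196
e^(−0.154t) = 0.024642 → t = ln(40.58099)/0.154 = 3.7033/0.154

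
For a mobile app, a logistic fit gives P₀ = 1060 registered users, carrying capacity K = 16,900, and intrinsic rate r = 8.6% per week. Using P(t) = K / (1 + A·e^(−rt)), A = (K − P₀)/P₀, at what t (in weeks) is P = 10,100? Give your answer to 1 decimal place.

A = (16900 − 1060)/1060 = 14.9434
10100 = 16900/(1 + 14.9434·e^(−0.086t)) → 1 + 14.9434·e^(−0.086t) = 1.67327
e^(−0.086t) = 0.045055 → t = ln(22.19534)/0.086 = 3.09988/0.086

t ≈ 36.0 weeks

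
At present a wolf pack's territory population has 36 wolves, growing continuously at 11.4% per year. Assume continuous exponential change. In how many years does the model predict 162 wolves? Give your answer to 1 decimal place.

t ≈ 13.2 years

162 = 36 · e^(0.114·t)
t = ln(162/36) / 0.114 = ln(4.5) / 0.114 = 1.50408 / 0.114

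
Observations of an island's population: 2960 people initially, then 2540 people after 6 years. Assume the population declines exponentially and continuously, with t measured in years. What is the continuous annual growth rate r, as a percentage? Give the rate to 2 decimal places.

2540 = 2960 · e^(r·6)
e^(6r) = 2540/2960 = 0.85811
r = ln(0.85811) / 6 = -0.15303 / 6

r ≈ -2.55% per year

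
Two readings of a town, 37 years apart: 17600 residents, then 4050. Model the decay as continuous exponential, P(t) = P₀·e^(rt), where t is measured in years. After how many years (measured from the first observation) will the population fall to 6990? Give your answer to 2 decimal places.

r = ln(4050/17600) / 37 ≈ -0.039708 per year
t = ln(6990/17600) / r = -0.92342 / -0.039708 ≈ 23.255

t ≈ 23.26 years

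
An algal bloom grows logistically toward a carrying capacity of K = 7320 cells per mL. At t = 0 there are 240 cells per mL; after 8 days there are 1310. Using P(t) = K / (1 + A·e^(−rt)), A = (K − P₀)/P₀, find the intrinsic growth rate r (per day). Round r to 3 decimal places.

A = (7320 − 240)/240 = 29.5
1310 = 7320/(1 + 29.5·e^(−r·8)) → e^(−8r) = (5.58779 − 1)/29.5 = 0.155518
r = −ln(0.155518)/8 = 1.86099/8

r ≈ 0.233 per day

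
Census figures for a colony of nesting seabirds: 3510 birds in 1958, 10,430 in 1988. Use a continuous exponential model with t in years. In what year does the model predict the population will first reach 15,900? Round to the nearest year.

r = ln(10430/3510) / 30 = 1.08907/30 ≈ 0.036302 per year
t = ln(15900/3510) / r = 1.5107/0.036302 ≈ 41.61 years after 1958

year 2000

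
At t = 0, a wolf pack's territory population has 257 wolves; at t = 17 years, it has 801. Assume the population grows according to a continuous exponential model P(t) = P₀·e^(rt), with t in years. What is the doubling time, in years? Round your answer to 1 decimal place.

r = ln(801/257) / 17 = ln(3.11673) / 17 ≈ 0.06687 per year
doubling time = ln 2 / |r| = 0.69315 / 0.06687

doubling time ≈ 10.4 years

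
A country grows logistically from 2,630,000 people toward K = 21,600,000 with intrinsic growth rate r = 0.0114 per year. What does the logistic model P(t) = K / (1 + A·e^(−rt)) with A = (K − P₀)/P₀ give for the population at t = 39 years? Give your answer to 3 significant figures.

A = (21600000 − 2630000)/2630000 = 7.21293
P(39) = 21600000 / (1 + 7.21293·e^(−0.0114·39)) = 21600000 / (1 + 7.21293·0.641081)
= 21600000 / 5.62407 ≈ 3840636.03

≈ 3,840,000 people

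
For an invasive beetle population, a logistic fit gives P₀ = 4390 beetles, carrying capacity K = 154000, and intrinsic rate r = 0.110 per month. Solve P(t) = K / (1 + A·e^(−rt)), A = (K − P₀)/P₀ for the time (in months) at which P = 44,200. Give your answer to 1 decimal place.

A = (154000 − 4390)/4390 = 34.07973
44200 = 154000/(1 + 34.07973·e^(−0.11t)) → 1 + 34.07973·e^(−0.11t) = 3.48416
e^(−0.11t) = 0.072893 → t = ln(13.7188)/0.11 = 2.61877/0.11

t ≈ 23.8 months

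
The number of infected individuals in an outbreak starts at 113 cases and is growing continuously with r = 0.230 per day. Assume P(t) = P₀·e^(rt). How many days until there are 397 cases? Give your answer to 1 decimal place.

397 = 113 · e^(0.23·t)
t = ln(397/113) / 0.23 = ln(3.51327) / 0.23 = 1.25655 / 0.23

t ≈ 5.5 days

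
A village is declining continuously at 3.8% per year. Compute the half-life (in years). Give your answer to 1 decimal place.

half-life ≈ 18.2 years

half-life = ln(2) / |r| = 0.69315 / 0.038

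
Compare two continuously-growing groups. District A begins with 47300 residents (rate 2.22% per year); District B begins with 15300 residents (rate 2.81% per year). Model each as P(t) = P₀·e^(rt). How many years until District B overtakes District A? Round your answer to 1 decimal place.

t ≈ 191.3 years

47300·e^(0.0222t) = 15300·e^(0.0281t)
47300/15300 = e^((0.0281 − 0.0222)t) → ln(3.0915) = 0.0059·t
t = 1.12866 / 0.0059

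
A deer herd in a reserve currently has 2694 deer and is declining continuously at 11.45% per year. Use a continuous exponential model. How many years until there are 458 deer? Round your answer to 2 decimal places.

t ≈ 15.48 years

458 = 2694 · e^(-0.1145·t)
t = ln(458/2694) / -0.1145 = ln(0.17001) / -0.1145 = -1.77191 / -0.1145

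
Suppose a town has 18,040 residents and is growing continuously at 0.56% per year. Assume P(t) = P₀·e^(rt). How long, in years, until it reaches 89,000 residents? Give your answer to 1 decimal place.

t ≈ 285.0 years

89000 = 18040 · e^(0.0056·t)
t = ln(89000/18040) / 0.0056 = ln(4.93348) / 0.0056 = 1.59604 / 0.0056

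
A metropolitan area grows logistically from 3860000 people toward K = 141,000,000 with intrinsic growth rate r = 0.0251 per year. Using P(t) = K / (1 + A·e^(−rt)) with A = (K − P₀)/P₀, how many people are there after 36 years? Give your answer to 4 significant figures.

A = (141000000 − 3860000)/3860000 = 35.5285
P(36) = 141000000 / (1 + 35.5285·e^(−0.0251·36)) = 141000000 / (1 + 35.5285·0.405109)
= 141000000 / 15.3929 ≈ 9160066.54

≈ 9,160,000 people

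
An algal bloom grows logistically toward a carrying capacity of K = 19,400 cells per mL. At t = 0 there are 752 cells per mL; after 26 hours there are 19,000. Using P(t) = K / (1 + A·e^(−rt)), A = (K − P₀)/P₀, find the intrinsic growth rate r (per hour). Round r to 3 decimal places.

r ≈ 0.272 per hour

A = (19400 − 752)/752 = 24.79787
19000 = 19400/(1 + 24.79787·e^(−r·26)) → e^(−26r) = (1.02105 − 1)/24.79787 = 0.000849
r = −ln(0.000849)/26 = 7.07149/26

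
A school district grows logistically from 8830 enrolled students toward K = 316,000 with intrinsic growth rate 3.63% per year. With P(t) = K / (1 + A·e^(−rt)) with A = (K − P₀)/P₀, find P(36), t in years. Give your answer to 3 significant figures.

A = (316000 − 8830)/8830 = 34.78709
P(36) = 316000 / (1 + 34.78709·e^(−0.0363·36)) = 316000 / (1 + 34.78709·0.270685)
= 316000 / 10.41634 ≈ 30336.96

≈ 30,300 enrolled students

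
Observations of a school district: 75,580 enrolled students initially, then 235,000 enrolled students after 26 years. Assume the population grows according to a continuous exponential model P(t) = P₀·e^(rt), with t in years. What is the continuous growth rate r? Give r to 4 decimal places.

235000 = 75580 · e^(r·26)
e^(26r) = 235000/75580 = 3.10929
r = ln(3.10929) / 26 = 1.13439 / 26

r ≈ 0.0436 per year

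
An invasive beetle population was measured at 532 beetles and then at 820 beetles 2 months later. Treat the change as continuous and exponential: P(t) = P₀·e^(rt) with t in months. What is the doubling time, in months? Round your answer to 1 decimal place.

doubling time ≈ 3.2 months

r = ln(820/532) / 2 = ln(1.54135) / 2 ≈ 0.21633 per month
doubling time = ln 2 / |r| = 0.69315 / 0.21633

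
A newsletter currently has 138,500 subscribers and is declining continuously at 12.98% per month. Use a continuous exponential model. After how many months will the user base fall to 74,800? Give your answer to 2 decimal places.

t ≈ 4.75 months

74800 = 138500 · e^(-0.1298·t)
t = ln(74800/138500) / -0.1298 = ln(0.54007) / -0.1298 = -0.61605 / -0.1298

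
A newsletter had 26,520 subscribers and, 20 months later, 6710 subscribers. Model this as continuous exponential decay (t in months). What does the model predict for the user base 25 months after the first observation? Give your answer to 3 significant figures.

r = ln(6710/26520) / 20 ≈ -0.068715 per month
P(25) = 26520 · e^(-0.068715·25) = 26520 · 0.17945 ≈ 4758.93

≈ 4,760 subscribers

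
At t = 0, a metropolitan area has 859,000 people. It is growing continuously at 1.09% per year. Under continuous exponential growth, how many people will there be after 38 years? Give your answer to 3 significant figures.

P(38) = 859000 · e^(0.0109·38) = 859000 · e^(0.4142)
= 859000 · 1.51316 ≈ 1299804.21

≈ 1,300,000 people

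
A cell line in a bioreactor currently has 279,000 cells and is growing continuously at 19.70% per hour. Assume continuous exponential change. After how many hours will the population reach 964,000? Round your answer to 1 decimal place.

t ≈ 6.3 hours

964000 = 279000 · e^(0.197·t)
t = ln(964000/279000) / 0.197 = ln(3.4552) / 0.197 = 1.23988 / 0.197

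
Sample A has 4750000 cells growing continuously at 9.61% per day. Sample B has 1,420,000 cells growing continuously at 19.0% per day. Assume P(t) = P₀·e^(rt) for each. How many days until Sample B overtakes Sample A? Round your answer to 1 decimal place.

t ≈ 12.9 days

4750000·e^(0.0961t) = 1420000·e^(0.19t)
4750000/1420000 = e^((0.19 − 0.0961)t) → ln(3.34507) = 0.0939·t
t = 1.20749 / 0.0939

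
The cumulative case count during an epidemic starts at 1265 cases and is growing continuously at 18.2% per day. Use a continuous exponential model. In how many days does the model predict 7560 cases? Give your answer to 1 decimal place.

7560 = 1265 · e^(0.182·t)
t = ln(7560/1265) / 0.182 = ln(5.97628) / 0.182 = 1.7878 / 0.182

t ≈ 9.8 days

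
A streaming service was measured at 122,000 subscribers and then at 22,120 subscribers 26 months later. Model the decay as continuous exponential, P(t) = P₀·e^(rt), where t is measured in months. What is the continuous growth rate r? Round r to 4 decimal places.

r ≈ -0.0657 per month

22120 = 122000 · e^(r·26)
e^(26r) = 22120/122000 = 0.18131
r = ln(0.18131) / 26 = -1.70754 / 26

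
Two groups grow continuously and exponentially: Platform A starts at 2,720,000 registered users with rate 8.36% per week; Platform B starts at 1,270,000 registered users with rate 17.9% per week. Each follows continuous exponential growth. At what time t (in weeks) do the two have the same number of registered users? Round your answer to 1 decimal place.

2720000·e^(0.0836t) = 1270000·e^(0.179t)
2720000/1270000 = e^((0.179 − 0.0836)t) → ln(2.14173) = 0.0954·t
t = 0.76161 / 0.0954

t ≈ 8.0 weeks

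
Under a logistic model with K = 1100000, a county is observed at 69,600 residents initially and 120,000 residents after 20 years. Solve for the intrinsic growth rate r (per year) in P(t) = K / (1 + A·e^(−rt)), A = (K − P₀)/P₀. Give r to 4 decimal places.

A = (1100000 − 69600)/69600 = 14.8046
120000 = 1100000/(1 + 14.8046·e^(−r·20)) → e^(−20r) = (9.16667 − 1)/14.8046 = 0.55163
r = −ln(0.55163)/20 = 0.59488/20

r ≈ 0.0297 per year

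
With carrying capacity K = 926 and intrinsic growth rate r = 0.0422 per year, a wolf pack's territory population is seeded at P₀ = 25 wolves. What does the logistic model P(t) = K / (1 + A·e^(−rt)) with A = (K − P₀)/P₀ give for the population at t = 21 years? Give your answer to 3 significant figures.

≈ 58.4 wolves

A = (926 − 25)/25 = 36.04
P(21) = 926 / (1 + 36.04·e^(−0.0422·21)) = 926 / (1 + 36.04·0.412219)
= 926 / 15.85638 ≈ 58.4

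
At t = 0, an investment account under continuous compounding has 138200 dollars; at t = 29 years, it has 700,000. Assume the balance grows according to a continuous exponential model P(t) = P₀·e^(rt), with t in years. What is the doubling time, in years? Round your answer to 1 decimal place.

doubling time ≈ 12.4 years

r = ln(700000/138200) / 29 = ln(5.06512) / 29 ≈ 0.055944 per year
doubling time = ln 2 / |r| = 0.69315 / 0.055944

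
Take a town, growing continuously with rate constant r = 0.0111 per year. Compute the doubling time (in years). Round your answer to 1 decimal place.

doubling time = ln(2) / |r| = 0.69315 / 0.0111

doubling time ≈ 62.4 years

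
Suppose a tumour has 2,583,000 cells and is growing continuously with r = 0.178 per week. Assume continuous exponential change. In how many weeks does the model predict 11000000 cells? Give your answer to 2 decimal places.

11000000 = 2583000 · e^(0.178·t)
t = ln(11000000/2583000) / 0.178 = ln(4.25861) / 0.178 = 1.44894 / 0.178

t ≈ 8.14 weeks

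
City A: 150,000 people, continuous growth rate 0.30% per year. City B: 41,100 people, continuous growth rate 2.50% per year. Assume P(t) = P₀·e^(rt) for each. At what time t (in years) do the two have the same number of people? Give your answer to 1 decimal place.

150000·e^(0.003t) = 41100·e^(0.025t)
150000/41100 = e^((0.025 − 0.003)t) → ln(3.64964) = 0.022·t
t = 1.29463 / 0.022

t ≈ 58.8 years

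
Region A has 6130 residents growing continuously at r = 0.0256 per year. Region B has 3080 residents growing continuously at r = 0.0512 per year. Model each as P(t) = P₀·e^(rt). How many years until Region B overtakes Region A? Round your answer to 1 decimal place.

t ≈ 26.9 years

6130·e^(0.0256t) = 3080·e^(0.0512t)
6130/3080 = e^((0.0512 − 0.0256)t) → ln(1.99026) = 0.0256·t
t = 0.68827 / 0.0256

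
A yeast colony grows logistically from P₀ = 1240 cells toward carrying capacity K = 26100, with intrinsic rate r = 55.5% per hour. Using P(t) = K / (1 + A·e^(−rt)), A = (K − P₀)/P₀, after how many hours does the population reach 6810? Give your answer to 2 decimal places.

A = (26100 − 1240)/1240 = 20.04839
6810 = 26100/(1 + 20.04839·e^(−0.555t)) → 1 + 20.04839·e^(−0.555t) = 3.8326
e^(−0.555t) = 0.141288 → t = ln(7.07774)/0.555 = 1.95695/0.555

t ≈ 3.53 hours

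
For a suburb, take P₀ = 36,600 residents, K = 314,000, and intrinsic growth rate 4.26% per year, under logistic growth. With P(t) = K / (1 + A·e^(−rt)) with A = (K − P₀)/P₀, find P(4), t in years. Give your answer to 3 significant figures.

A = (314000 − 36600)/36600 = 7.57923
P(4) = 314000 / (1 + 7.57923·e^(−0.0426·4)) = 314000 / (1 + 7.57923·0.843327)
= 314000 / 7.39178 ≈ 42479.64

≈ 42,500 residents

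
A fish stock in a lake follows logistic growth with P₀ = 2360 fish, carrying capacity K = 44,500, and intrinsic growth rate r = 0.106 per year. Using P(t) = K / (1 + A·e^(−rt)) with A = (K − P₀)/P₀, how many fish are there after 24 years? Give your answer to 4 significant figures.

A = (44500 − 2360)/2360 = 17.85593
P(24) = 44500 / (1 + 17.85593·e^(−0.106·24)) = 44500 / (1 + 17.85593·0.078552)
= 44500 / 2.40261 ≈ 18521.51

≈ 18,520 fish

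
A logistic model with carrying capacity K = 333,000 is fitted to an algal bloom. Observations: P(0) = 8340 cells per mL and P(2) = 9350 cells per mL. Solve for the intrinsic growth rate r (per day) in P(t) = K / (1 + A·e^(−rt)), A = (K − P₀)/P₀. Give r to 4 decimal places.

A = (333000 − 8340)/8340 = 38.92806
9350 = 333000/(1 + 38.92806·e^(−r·2)) → e^(−2r) = (35.61497 − 1)/38.92806 = 0.889204
r = −ln(0.889204)/2 = 0.11743/2

r ≈ 0.0587 per day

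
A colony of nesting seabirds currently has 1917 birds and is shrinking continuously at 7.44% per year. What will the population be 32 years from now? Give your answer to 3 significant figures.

≈ 177 birds

P(32) = 1917 · e^(-0.0744·32) = 1917 · e^(-2.3808)
= 1917 · 0.09248 ≈ 177.28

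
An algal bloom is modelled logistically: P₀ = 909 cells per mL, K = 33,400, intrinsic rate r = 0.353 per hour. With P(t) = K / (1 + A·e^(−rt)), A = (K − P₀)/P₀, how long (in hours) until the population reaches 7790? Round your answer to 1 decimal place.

t ≈ 6.8 hours

A = (33400 − 909)/909 = 35.74367
7790 = 33400/(1 + 35.74367·e^(−0.353t)) → 1 + 35.74367·e^(−0.353t) = 4.28755
e^(−0.353t) = 0.091976 → t = ln(10.87244)/0.353 = 2.38623/0.353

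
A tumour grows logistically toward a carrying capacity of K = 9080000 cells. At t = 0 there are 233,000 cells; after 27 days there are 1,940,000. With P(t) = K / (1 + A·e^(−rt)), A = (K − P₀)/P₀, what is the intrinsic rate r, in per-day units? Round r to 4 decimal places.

r ≈ 0.0864 per day

A = (9080000 − 233000)/233000 = 37.96996
1940000 = 9080000/(1 + 37.96996·e^(−r·27)) → e^(−27r) = (4.68041 − 1)/37.96996 = 0.09693
r = −ln(0.09693)/27 = 2.33377/27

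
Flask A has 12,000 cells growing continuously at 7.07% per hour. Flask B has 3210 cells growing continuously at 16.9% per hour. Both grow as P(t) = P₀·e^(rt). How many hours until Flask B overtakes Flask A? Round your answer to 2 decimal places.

12000·e^(0.0707t) = 3210·e^(0.169t)
12000/3210 = e^((0.169 − 0.0707)t) → ln(3.73832) = 0.0983·t
t = 1.31864 / 0.0983

t ≈ 13.41 hours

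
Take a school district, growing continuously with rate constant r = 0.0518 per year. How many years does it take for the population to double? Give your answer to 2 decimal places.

doubling time = ln(2) / |r| = 0.69315 / 0.0518

doubling time ≈ 13.38 years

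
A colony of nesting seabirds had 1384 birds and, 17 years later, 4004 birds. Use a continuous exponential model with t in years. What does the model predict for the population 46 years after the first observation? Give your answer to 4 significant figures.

≈ 24,520 birds

r = ln(4004/1384) / 17 ≈ 0.062489 per year
P(46) = 1384 · e^(0.062489·46) = 1384 · 17.7166 ≈ 24519.78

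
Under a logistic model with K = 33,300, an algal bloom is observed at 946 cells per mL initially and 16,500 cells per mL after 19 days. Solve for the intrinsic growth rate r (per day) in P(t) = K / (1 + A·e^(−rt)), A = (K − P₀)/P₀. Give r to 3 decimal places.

r ≈ 0.185 per day

A = (33300 − 946)/946 = 34.20085
16500 = 33300/(1 + 34.20085·e^(−r·19)) → e^(−19r) = (2.01818 − 1)/34.20085 = 0.029771
r = −ln(0.029771)/19 = 3.51423/19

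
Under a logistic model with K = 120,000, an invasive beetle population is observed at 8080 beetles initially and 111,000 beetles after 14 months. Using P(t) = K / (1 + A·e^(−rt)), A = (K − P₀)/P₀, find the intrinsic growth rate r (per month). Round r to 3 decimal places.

A = (120000 − 8080)/8080 = 13.85149
111000 = 120000/(1 + 13.85149·e^(−r·14)) → e^(−14r) = (1.08108 − 1)/13.85149 = 0.005854
r = −ln(0.005854)/14 = 5.1407/14

r ≈ 0.367 per month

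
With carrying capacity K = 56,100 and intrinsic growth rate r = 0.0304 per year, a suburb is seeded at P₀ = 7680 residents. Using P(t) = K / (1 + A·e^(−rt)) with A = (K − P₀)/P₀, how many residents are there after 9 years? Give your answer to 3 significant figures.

A = (56100 − 7680)/7680 = 6.30469
P(9) = 56100 / (1 + 6.30469·e^(−0.0304·9)) = 56100 / (1 + 6.30469·0.760636)
= 56100 / 5.79557 ≈ 9679.8

≈ 9,680 residents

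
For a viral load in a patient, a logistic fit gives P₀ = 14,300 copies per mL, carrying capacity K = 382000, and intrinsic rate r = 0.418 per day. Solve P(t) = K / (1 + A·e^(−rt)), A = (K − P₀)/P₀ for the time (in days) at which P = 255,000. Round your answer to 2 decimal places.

A = (382000 − 14300)/14300 = 25.71329
255000 = 382000/(1 + 25.71329·e^(−0.418t)) → 1 + 25.71329·e^(−0.418t) = 1.49804
e^(−0.418t) = 0.019369 → t = ln(51.62904)/0.418 = 3.94408/0.418

t ≈ 9.44 days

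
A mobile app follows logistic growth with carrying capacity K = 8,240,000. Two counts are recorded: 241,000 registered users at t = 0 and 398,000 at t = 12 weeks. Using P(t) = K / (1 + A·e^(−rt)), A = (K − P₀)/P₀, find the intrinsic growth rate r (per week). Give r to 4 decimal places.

A = (8240000 − 241000)/241000 = 33.19087
398000 = 8240000/(1 + 33.19087·e^(−r·12)) → e^(−12r) = (20.70352 − 1)/33.19087 = 0.593643
r = −ln(0.593643)/12 = 0.52148/12

r ≈ 0.0435 per week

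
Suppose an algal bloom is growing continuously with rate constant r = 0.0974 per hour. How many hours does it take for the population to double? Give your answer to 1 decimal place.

doubling time ≈ 7.1 hours

doubling time = ln(2) / |r| = 0.69315 / 0.0974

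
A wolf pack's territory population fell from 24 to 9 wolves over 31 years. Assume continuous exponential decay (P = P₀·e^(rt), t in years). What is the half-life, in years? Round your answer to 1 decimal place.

half-life ≈ 21.9 years

r = ln(9/24) / 31 = ln(0.375) / 31 ≈ -0.03164 per year
half-life = ln 2 / |r| = 0.69315 / 0.03164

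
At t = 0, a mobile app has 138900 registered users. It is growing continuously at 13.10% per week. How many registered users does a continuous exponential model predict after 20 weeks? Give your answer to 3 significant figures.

P(20) = 138900 · e^(0.131·20) = 138900 · e^(2.62)
= 138900 · 13.73572 ≈ 1907892.01

≈ 1,910,000 registered users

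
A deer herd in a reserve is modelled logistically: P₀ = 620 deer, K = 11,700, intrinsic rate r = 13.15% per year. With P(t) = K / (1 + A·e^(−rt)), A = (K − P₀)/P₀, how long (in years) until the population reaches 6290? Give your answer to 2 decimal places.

A = (11700 − 620)/620 = 17.87097
6290 = 11700/(1 + 17.87097·e^(−0.1315t)) → 1 + 17.87097·e^(−0.1315t) = 1.8601
e^(−0.1315t) = 0.048128 → t = ln(20.77789)/0.1315 = 3.03389/0.1315

t ≈ 23.07 years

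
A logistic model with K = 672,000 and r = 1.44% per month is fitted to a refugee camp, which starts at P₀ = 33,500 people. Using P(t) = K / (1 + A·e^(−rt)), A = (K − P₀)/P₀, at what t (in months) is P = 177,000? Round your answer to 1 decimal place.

A = (672000 − 33500)/33500 = 19.0597
177000 = 672000/(1 + 19.0597·e^(−0.0144t)) → 1 + 19.0597·e^(−0.0144t) = 3.79661
e^(−0.0144t) = 0.146729 → t = ln(6.81529)/0.0144 = 1.91917/0.0144

t ≈ 133.3 months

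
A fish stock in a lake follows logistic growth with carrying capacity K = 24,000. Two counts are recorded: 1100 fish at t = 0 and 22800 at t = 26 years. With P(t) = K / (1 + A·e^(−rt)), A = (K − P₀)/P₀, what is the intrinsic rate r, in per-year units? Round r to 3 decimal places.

r ≈ 0.230 per year

A = (24000 − 1100)/1100 = 20.81818
22800 = 24000/(1 + 20.81818·e^(−r·26)) → e^(−26r) = (1.05263 − 1)/20.81818 = 0.002528
r = −ln(0.002528)/26 = 5.98027/26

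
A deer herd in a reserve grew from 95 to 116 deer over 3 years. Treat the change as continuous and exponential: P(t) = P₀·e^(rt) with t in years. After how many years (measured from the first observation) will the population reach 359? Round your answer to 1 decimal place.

t ≈ 20.0 years

r = ln(116/95) / 3 ≈ 0.066571 per year
t = ln(359/95) / r = 1.32945 / 0.066571 ≈ 19.97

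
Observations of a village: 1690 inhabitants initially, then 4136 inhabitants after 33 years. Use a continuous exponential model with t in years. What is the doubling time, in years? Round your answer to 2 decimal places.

r = ln(4136/1690) / 33 = ln(2.44734) / 33 ≈ 0.027121 per year
doubling time = ln 2 / |r| = 0.69315 / 0.027121

doubling time ≈ 25.56 years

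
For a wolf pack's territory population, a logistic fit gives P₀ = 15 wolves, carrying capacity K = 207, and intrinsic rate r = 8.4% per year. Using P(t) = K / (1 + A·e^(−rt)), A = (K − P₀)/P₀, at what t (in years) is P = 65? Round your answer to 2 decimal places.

A = (207 − 15)/15 = 12.8
65 = 207/(1 + 12.8·e^(−0.084t)) → 1 + 12.8·e^(−0.084t) = 3.18462
e^(−0.084t) = 0.170673 → t = ln(5.85915)/0.084 = 1.76801/0.084

t ≈ 21.05 years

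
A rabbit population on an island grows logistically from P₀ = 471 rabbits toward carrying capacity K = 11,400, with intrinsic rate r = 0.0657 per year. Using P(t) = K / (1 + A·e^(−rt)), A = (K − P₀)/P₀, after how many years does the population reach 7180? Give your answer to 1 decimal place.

A = (11400 − 471)/471 = 23.20382
7180 = 11400/(1 + 23.20382·e^(−0.0657t)) → 1 + 23.20382·e^(−0.0657t) = 1.58774
e^(−0.0657t) = 0.02533 → t = ln(39.47949)/0.0657 = 3.67578/0.0657

t ≈ 55.9 years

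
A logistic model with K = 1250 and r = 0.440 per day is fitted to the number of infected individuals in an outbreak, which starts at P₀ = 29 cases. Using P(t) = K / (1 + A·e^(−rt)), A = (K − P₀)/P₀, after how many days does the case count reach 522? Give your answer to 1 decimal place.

A = (1250 − 29)/29 = 42.10345
522 = 1250/(1 + 42.10345·e^(−0.44t)) → 1 + 42.10345·e^(−0.44t) = 2.39464
e^(−0.44t) = 0.033124 → t = ln(30.18956)/0.44 = 3.4075/0.44

t ≈ 7.7 days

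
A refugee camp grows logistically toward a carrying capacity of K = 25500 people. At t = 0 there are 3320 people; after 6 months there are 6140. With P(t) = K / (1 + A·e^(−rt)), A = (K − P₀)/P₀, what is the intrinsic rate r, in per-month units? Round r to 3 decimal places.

r ≈ 0.125 per month

A = (25500 − 3320)/3320 = 6.68072
6140 = 25500/(1 + 6.68072·e^(−r·6)) → e^(−6r) = (4.15309 − 1)/6.68072 = 0.471969
r = −ln(0.471969)/6 = 0.75084/6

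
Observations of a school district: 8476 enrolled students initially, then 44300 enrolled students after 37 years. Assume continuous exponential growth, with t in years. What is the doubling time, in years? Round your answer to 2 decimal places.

doubling time ≈ 15.51 years

r = ln(44300/8476) / 37 = ln(5.22652) / 37 ≈ 0.044696 per year
doubling time = ln 2 / |r| = 0.69315 / 0.044696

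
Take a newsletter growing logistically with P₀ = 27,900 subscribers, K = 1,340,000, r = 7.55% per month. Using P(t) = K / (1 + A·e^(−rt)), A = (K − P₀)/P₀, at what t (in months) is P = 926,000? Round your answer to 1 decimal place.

t ≈ 61.7 months

A = (1340000 − 27900)/27900 = 47.02867
926000 = 1340000/(1 + 47.02867·e^(−0.0755t)) → 1 + 47.02867·e^(−0.0755t) = 1.44708
e^(−0.0755t) = 0.009507 → t = ln(105.18974)/0.0755 = 4.65577/0.0755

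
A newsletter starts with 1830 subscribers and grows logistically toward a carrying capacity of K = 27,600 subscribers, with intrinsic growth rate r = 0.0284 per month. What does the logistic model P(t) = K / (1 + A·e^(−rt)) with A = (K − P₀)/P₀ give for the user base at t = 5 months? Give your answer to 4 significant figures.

≈ 2,088 subscribers

A = (27600 − 1830)/1830 = 14.08197
P(5) = 27600 / (1 + 14.08197·e^(−0.0284·5)) = 27600 / (1 + 14.08197·0.867621)
= 27600 / 13.21781 ≈ 2088.09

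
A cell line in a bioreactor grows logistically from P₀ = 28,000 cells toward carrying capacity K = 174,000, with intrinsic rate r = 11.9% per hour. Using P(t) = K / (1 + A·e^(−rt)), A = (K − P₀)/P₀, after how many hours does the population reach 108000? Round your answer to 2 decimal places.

A = (174000 − 28000)/28000 = 5.21429
108000 = 174000/(1 + 5.21429·e^(−0.119t)) → 1 + 5.21429·e^(−0.119t) = 1.61111
e^(−0.119t) = 0.117199 → t = ln(8.53247)/0.119 = 2.14388/0.119

t ≈ 18.02 hours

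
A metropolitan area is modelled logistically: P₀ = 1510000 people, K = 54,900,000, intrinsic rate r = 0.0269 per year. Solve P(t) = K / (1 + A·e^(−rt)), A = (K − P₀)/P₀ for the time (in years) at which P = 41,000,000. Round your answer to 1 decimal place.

A = (54900000 − 1510000)/1510000 = 35.35762
41000000 = 54900000/(1 + 35.35762·e^(−0.0269t)) → 1 + 35.35762·e^(−0.0269t) = 1.33902
e^(−0.0269t) = 0.009588 → t = ln(104.29225)/0.0269 = 4.6472/0.0269

t ≈ 172.8 years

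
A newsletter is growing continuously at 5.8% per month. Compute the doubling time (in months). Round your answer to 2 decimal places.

doubling time = ln(2) / |r| = 0.69315 / 0.058

doubling time ≈ 11.95 months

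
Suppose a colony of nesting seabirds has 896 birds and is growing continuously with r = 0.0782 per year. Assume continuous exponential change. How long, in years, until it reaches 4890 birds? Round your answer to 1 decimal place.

t ≈ 21.7 years

4890 = 896 · e^(0.0782·t)
t = ln(4890/896) / 0.0782 = ln(5.45759) / 0.0782 = 1.69701 / 0.0782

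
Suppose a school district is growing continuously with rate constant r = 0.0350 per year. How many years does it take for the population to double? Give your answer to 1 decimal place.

doubling time ≈ 19.8 years

doubling time = ln(2) / |r| = 0.69315 / 0.035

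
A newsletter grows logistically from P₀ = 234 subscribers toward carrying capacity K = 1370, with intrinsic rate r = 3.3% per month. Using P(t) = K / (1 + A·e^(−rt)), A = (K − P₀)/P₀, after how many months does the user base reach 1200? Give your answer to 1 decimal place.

t ≈ 107.1 months

A = (1370 − 234)/234 = 4.8547
1200 = 1370/(1 + 4.8547·e^(−0.033t)) → 1 + 4.8547·e^(−0.033t) = 1.14167
e^(−0.033t) = 0.029181 → t = ln(34.26848)/0.033 = 3.53423/0.033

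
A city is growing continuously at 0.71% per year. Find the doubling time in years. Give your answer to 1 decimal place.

doubling time ≈ 97.6 years

doubling time = ln(2) / |r| = 0.69315 / 0.0071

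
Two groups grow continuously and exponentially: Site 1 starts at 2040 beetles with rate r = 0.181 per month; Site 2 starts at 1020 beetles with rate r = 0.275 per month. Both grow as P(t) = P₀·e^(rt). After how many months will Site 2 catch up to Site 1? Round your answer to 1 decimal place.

2040·e^(0.181t) = 1020·e^(0.275t)
2040/1020 = e^((0.275 − 0.181)t) → ln(2) = 0.094·t
t = 0.69315 / 0.094

t ≈ 7.4 months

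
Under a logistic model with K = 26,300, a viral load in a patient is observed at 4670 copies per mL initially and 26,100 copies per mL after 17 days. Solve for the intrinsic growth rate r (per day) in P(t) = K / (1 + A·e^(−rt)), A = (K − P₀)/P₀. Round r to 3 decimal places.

A = (26300 − 4670)/4670 = 4.63169
26100 = 26300/(1 + 4.63169·e^(−r·17)) → e^(−17r) = (1.00766 − 1)/4.63169 = 0.001654
r = −ln(0.001654)/17 = 6.4043/17

r ≈ 0.377 per day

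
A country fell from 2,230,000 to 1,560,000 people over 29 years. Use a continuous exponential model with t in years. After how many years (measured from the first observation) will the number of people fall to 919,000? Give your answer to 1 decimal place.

t ≈ 71.9 years

r = ln(1560000/2230000) / 29 ≈ -0.012321 per year
t = ln(919000/2230000) / r = -0.88647 / -0.012321 ≈ 71.947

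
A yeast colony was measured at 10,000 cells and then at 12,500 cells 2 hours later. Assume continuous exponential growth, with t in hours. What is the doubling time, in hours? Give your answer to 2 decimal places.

r = ln(12500/10000) / 2 = ln(1.25) / 2 ≈ 0.111572 per hour
doubling time = ln 2 / |r| = 0.69315 / 0.111572

doubling time ≈ 6.21 hours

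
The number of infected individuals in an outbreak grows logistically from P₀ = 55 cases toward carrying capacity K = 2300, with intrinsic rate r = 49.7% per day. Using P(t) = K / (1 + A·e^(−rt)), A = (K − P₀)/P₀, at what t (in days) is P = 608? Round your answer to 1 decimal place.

A = (2300 − 55)/55 = 40.81818
608 = 2300/(1 + 40.81818·e^(−0.497t)) → 1 + 40.81818·e^(−0.497t) = 3.78289
e^(−0.497t) = 0.068178 → t = ln(14.66753)/0.497 = 2.68564/0.497

t ≈ 5.4 days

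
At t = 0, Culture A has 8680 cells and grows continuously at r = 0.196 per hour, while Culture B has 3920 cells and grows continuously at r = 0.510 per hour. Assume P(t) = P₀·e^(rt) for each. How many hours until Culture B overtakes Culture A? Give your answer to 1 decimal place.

t ≈ 2.5 hours

8680·e^(0.196t) = 3920·e^(0.51t)
8680/3920 = e^((0.51 − 0.196)t) → ln(2.21429) = 0.314·t
t = 0.79493 / 0.314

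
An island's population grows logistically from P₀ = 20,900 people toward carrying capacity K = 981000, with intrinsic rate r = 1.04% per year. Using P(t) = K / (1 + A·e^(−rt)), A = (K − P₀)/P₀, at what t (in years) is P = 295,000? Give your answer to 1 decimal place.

A = (981000 − 20900)/20900 = 45.9378
295000 = 981000/(1 + 45.9378·e^(−0.0104t)) → 1 + 45.9378·e^(−0.0104t) = 3.32542
e^(−0.0104t) = 0.050621 → t = ln(19.75459)/0.0104 = 2.98339/0.0104

t ≈ 286.9 years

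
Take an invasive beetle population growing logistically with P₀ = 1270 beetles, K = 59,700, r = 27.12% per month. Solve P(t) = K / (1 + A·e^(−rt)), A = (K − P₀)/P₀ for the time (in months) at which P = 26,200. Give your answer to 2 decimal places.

t ≈ 13.21 months

A = (59700 − 1270)/1270 = 46.00787
26200 = 59700/(1 + 46.00787·e^(−0.2712t)) → 1 + 46.00787·e^(−0.2712t) = 2.27863
e^(−0.2712t) = 0.027791 → t = ln(35.98228)/0.2712 = 3.58303/0.2712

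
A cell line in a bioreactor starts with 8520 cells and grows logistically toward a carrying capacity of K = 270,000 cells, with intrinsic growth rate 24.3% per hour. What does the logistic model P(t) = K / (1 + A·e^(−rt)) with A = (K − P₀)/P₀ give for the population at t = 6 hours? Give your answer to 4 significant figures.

A = (270000 − 8520)/8520 = 30.69014
P(6) = 270000 / (1 + 30.69014·e^(−0.243·6)) = 270000 / (1 + 30.69014·0.232701)
= 270000 / 8.14163 ≈ 33162.88

≈ 33,160 cells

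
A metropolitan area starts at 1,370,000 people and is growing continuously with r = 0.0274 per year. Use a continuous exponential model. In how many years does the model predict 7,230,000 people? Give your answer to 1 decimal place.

t ≈ 60.7 years

7230000 = 1370000 · e^(0.0274·t)
t = ln(7230000/1370000) / 0.0274 = ln(5.27737) / 0.0274 = 1.66343 / 0.0274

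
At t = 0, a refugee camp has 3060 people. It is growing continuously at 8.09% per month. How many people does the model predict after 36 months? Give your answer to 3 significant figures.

P(36) = 3060 · e^(0.0809·36) = 3060 · e^(2.9124)
= 3060 · 18.40091 ≈ 56306.78

≈ 56,300 people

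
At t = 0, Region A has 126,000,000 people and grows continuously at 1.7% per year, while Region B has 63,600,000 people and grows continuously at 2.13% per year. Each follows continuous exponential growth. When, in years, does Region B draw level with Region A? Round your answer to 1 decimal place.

126000000·e^(0.017t) = 63600000·e^(0.0213t)
126000000/63600000 = e^((0.0213 − 0.017)t) → ln(1.98113) = 0.0043·t
t = 0.68367 / 0.0043

t ≈ 159.0 years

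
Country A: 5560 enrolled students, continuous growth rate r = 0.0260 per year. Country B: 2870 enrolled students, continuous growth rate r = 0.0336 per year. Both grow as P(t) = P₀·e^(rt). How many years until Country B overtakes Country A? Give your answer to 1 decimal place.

5560·e^(0.026t) = 2870·e^(0.0336t)
5560/2870 = e^((0.0336 − 0.026)t) → ln(1.93728) = 0.0076·t
t = 0.66129 / 0.0076

t ≈ 87.0 years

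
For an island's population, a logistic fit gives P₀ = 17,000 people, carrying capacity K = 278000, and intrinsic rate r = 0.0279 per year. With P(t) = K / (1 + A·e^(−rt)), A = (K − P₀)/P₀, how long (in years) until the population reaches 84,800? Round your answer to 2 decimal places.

A = (278000 − 17000)/17000 = 15.35294
84800 = 278000/(1 + 15.35294·e^(−0.0279t)) → 1 + 15.35294·e^(−0.0279t) = 3.2783
e^(−0.0279t) = 0.148395 → t = ln(6.73877)/0.0279 = 1.90788/0.0279

t ≈ 68.38 years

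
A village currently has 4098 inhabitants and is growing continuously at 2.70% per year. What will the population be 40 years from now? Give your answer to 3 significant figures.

≈ 12,100 inhabitants

P(40) = 4098 · e^(0.027·40) = 4098 · e^(1.08)
= 4098 · 2.94468 ≈ 12067.3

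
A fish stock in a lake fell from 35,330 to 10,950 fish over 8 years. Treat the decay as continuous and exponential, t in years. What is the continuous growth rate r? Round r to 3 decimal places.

r ≈ -0.146 per year

10950 = 35330 · e^(r·8)
e^(8r) = 10950/35330 = 0.30993
r = ln(0.30993) / 8 = -1.17139 / 8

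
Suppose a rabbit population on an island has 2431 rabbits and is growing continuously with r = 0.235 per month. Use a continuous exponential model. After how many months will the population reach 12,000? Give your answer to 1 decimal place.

12000 = 2431 · e^(0.235·t)
t = ln(12000/2431) / 0.235 = ln(4.93624) / 0.235 = 1.5966 / 0.235

t ≈ 6.8 months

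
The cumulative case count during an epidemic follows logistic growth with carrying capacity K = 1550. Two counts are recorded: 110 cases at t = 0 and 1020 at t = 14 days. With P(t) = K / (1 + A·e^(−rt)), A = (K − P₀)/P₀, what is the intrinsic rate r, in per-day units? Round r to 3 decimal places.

A = (1550 − 110)/110 = 13.09091
1020 = 1550/(1 + 13.09091·e^(−r·14)) → e^(−14r) = (1.51961 − 1)/13.09091 = 0.039692
r = −ln(0.039692)/14 = 3.2266/14

r ≈ 0.230 per day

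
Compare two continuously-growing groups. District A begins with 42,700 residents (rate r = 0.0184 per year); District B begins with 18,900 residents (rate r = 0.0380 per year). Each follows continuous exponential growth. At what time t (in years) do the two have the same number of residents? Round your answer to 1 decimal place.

42700·e^(0.0184t) = 18900·e^(0.038t)
42700/18900 = e^((0.038 − 0.0184)t) → ln(2.25926) = 0.0196·t
t = 0.81504 / 0.0196

t ≈ 41.6 years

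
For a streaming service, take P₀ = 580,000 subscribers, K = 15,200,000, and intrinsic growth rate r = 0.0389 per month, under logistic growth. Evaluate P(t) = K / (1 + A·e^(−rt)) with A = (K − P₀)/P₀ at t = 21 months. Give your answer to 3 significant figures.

≈ 1,250,000 subscribers

A = (15200000 − 580000)/580000 = 25.2069
P(21) = 15200000 / (1 + 25.2069·e^(−0.0389·21)) = 15200000 / (1 + 25.2069·0.441799)
= 15200000 / 12.13638 ≈ 1252432.3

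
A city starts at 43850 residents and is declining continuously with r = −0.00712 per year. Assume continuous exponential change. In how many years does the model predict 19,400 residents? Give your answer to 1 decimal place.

19400 = 43850 · e^(-0.00712·t)
t = ln(19400/43850) / -0.00712 = ln(0.44242) / -0.00712 = -0.8155 / -0.00712

t ≈ 114.5 years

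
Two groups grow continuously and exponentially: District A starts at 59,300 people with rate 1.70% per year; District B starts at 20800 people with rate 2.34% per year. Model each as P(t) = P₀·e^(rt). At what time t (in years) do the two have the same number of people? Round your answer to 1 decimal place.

t ≈ 163.7 years

59300·e^(0.017t) = 20800·e^(0.0234t)
59300/20800 = e^((0.0234 − 0.017)t) → ln(2.85096) = 0.0064·t
t = 1.04766 / 0.0064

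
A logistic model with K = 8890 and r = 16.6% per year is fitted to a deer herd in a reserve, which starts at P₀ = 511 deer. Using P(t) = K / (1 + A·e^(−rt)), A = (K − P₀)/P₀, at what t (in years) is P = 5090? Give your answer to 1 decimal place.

A = (8890 − 511)/511 = 16.39726
5090 = 8890/(1 + 16.39726·e^(−0.166t)) → 1 + 16.39726·e^(−0.166t) = 1.74656
e^(−0.166t) = 0.04553 → t = ln(21.9637)/0.166 = 3.08939/0.166

t ≈ 18.6 years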